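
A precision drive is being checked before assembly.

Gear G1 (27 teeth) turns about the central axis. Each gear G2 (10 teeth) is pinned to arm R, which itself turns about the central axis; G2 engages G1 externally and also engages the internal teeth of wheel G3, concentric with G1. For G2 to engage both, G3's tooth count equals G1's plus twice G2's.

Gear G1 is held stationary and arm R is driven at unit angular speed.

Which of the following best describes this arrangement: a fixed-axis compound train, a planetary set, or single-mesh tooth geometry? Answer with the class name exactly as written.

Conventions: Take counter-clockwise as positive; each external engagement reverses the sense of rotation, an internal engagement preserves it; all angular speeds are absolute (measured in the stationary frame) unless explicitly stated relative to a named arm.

recognized (axles ride arm R): planetary set, 27/10/47 teeth
classification: planetary set

planetary set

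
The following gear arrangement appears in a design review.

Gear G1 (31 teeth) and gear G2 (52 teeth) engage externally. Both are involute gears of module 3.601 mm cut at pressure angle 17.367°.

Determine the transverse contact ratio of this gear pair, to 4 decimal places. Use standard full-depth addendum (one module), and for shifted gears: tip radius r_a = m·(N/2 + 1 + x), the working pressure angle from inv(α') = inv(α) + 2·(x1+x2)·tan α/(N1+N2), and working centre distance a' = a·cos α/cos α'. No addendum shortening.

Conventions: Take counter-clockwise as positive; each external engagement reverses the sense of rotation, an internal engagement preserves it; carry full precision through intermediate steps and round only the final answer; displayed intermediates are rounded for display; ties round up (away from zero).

recognized (one external pair, fixed centres): single-mesh tooth geometry, m = 3.601, N1 = 31, N2 = 52
base radii: r_b1 = 53.271006, r_b2 = 89.357816
tip radii: r_a1 = 59.416500, r_a2 = 97.227000
no profile shift: α' = α, a' = a
action lengths: √(r_a1²−r_b1²) = 26.315783, √(r_a2²−r_b2²) = 38.318015
base pitch p_b = π·m·cos α = 10.797148
CR = (26.315783 + 38.318015 − 149.441500·sin 17.36700°)/10.797148 = 1.854826
contact ratio ≈ 1.8548

1.8548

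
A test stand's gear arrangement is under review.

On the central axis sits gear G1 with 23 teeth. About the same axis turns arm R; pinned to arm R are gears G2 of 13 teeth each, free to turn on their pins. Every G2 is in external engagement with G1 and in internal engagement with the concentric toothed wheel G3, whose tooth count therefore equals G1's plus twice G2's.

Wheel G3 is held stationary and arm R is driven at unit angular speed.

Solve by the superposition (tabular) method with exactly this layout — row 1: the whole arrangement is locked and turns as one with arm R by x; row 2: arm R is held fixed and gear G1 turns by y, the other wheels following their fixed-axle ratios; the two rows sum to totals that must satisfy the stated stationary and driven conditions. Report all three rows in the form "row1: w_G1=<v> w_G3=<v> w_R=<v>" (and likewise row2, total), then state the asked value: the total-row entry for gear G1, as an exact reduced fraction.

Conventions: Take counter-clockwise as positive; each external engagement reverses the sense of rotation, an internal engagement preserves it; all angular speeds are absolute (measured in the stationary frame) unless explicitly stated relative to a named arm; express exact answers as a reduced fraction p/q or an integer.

row1: w_G1=1 w_G3=1 w_R=1
row2: w_G1=49/23 w_G3=-1 w_R=0
total: w_G1=72/23 w_G3=0 w_R=1
asked value: 72/23

recognized (axles ride arm R): planetary set, 23/13/49 teeth
row 1 — lock + rotate with arm: ω_sun = ω_ring = ω_arm = x
row 2 (arm held, sun turns y): ω_ring = −(23/49)·y, ω_arm = 0
boundary: total ω_ring = x − (23/49)·y = 0 and total ω_arm = x = 1  ⇒  y = 49/23, x = 1
row 2 ring = −(23/49)·49/23 = -1
totals (row 1 + row 2): sun 1 + 49/23 = 72/23, ring 1 + (-1) = 0, arm 1 + 0 = 1
asked cell (total, sun) = 72/23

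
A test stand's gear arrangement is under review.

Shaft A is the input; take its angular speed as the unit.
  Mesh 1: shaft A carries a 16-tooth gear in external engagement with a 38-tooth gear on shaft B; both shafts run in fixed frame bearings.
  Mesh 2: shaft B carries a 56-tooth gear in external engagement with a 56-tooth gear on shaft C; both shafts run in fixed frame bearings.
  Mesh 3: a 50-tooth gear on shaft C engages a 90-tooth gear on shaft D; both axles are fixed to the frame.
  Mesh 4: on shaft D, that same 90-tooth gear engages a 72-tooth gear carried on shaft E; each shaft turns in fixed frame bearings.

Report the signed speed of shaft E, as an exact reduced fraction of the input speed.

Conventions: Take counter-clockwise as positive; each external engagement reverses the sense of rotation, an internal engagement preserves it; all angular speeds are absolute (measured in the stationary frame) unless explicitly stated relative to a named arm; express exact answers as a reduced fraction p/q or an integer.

50/171

4-mesh fixed-axis compound train (all bearings frame-fixed)
mesh 1 [16T→38T]: |ω|/ω_in = 1×16/38 = 8/19, sense flips to −
mesh 2 [56T→56T]: |ω|/ω_in = (8/19)×56/56 = 8/19, sense flips to +
mesh 3 [50T→90T]: |ω|/ω_in = (8/19)×50/90 = 40/171, sense flips to −
mesh 4 [90T→72T]: |ω|/ω_in = (40/171)×90/72 = 50/171, sense flips to +
signed output speed (× input speed) = 50/171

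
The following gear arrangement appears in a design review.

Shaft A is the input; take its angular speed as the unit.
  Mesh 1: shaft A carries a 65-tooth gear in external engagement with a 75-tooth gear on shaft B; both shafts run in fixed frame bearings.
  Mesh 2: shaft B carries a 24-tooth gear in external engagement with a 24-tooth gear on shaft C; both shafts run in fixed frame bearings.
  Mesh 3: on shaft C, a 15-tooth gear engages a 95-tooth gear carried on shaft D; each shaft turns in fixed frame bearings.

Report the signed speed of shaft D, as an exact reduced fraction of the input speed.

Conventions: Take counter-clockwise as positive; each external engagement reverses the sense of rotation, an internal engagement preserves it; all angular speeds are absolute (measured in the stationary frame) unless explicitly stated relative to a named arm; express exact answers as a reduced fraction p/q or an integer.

-13/95

3-mesh fixed-axis compound train (all bearings frame-fixed)
mesh 1 [65T→75T]: |ω|/ω_in = 1×65/75 = 13/15, sense flips to −
mesh 2 [24T→24T]: |ω|/ω_in = (13/15)×24/24 = 13/15, sense flips to +
mesh 3 [15T→95T]: |ω|/ω_in = (13/15)×15/95 = 13/95, sense flips to −
signed output speed (× input speed) = -13/95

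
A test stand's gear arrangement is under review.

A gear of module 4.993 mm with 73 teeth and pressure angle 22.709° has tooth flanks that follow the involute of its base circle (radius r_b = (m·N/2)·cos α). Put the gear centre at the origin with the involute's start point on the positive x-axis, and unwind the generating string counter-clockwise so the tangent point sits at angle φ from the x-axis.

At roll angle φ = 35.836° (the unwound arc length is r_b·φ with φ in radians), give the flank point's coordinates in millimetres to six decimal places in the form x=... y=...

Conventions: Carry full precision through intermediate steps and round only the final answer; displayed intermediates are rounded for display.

class = single-mesh tooth geometry [base-circle involute, m = 4.993, 73T]
pitch radius r_p = m·N/2 = 4.993·73/2 = 182.244500
base radius r_b = r_p·cos α = 182.244500·cos 22.709° = 168.116443
roll angle φ = 35.836° = 0.62545619 rad
x = r_b·(cos φ + φ·sin φ) = 197.852911
y = r_b·(sin φ − φ·cos φ) = 13.182390

x=197.852911 y=13.182390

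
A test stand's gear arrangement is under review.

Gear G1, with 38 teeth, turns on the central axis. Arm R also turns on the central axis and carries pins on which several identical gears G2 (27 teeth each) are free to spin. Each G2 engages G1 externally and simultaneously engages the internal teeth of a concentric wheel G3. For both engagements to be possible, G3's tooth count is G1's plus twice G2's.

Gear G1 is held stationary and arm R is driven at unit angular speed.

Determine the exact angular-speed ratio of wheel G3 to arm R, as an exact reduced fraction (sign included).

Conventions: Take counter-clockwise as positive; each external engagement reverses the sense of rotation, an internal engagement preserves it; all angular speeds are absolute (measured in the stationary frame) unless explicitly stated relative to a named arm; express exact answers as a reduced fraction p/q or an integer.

65/46

topology: planetary set — G1 38T / G2 27T / G3 92T, arm = carrier (Willis)
ring teeth: 38 + 2·27 = 92
38(ω_sun−ω_arm) = −92(ω_ring−ω_arm),  ω_sun = 0, ω_arm = 1
ω_ring = 1 − (38/92)(0−1) = 65/46
ω_out/ω_in = 65/46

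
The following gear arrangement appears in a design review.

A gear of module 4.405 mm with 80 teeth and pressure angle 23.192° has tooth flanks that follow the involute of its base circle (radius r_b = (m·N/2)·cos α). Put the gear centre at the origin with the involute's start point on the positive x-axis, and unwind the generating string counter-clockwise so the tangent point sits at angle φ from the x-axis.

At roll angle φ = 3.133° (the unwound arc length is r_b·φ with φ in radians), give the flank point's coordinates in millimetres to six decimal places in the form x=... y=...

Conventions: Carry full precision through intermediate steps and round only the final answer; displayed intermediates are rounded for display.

single-mesh involute tooth geometry (80T wheel at module 4.405)
pitch radius r_p = m·N/2 = 4.405·80/2 = 176.200000
base radius r_b = r_p·cos α = 176.200000·cos 23.192° = 161.961337
roll angle φ = 3.133° = 0.05468117 rad
x = r_b·(cos φ + φ·sin φ) = 162.203291
y = r_b·(sin φ − φ·cos φ) = 0.008824

x=162.203291 y=0.008824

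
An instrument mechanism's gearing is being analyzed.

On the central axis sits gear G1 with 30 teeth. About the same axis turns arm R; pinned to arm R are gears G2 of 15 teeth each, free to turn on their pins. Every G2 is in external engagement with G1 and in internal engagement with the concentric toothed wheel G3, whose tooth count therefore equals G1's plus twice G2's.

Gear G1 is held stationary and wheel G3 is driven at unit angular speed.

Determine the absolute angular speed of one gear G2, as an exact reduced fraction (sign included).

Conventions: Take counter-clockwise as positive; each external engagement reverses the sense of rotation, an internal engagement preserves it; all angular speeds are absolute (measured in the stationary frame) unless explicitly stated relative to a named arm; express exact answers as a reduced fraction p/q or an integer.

2

topology: planetary set — G1 30T / G2 15T / G3 60T, arm = carrier (Willis)
ring teeth: 30 + 2·15 = 60
30(ω_sun−ω_arm) = −60(ω_ring−ω_arm),  ω_sun = 0, ω_ring = 1
30(0−ω_arm) = −60(1−ω_arm)  ⇒  90·ω_arm = 60  ⇒  ω_arm = 2/3
sun–planet mesh: 30·(0−2/3) = −15·(ω_p−ω_arm)  ⇒  ω_p−ω_arm = 4/3
ω_p = 2/3 + 4/3 = 2
exact speed ratio = 2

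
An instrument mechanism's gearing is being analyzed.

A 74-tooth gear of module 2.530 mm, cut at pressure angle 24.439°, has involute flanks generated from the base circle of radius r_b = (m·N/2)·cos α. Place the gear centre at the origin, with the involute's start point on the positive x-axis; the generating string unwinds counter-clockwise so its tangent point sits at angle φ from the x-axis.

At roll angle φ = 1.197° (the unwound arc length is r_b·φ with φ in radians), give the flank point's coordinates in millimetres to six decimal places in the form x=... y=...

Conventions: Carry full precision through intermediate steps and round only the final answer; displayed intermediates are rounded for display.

topology: single-mesh involute geometry — m = 2.530, N = 74
pitch radius r_p = m·N/2 = 2.530·74/2 = 93.610000
base radius r_b = r_p·cos α = 93.610000·cos 24.439° = 85.222755
roll angle φ = 1.197° = 0.02089159 rad
x = r_b·(cos φ + φ·sin φ) = 85.241351
y = r_b·(sin φ − φ·cos φ) = 0.000259

x=85.241351 y=0.000259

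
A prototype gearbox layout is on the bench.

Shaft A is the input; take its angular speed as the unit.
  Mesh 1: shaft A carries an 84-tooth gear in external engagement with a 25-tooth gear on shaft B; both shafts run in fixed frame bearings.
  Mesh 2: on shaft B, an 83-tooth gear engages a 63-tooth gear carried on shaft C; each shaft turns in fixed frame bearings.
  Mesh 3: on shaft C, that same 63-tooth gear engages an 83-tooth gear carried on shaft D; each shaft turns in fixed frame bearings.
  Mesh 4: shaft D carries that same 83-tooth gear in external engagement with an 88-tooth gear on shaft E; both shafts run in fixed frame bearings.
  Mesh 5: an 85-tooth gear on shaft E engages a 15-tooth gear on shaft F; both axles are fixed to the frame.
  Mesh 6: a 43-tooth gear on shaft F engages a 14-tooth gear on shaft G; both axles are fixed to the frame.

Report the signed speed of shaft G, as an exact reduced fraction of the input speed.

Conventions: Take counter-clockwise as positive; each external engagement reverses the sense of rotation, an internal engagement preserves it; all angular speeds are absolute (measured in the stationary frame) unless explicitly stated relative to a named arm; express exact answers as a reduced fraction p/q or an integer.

60673/1100

6-mesh fixed-axis compound train (all bearings frame-fixed)
mesh 1 [84T→25T]: |ω|/ω_in = 1×84/25 = 84/25, sense flips to −
mesh 2 [83T→63T]: |ω|/ω_in = (84/25)×83/63 = 332/75, sense flips to +
mesh 3 [63T→83T]: |ω|/ω_in = (332/75)×63/83 = 84/25, sense flips to −
mesh 4 [83T→88T]: |ω|/ω_in = (84/25)×83/88 = 1743/550, sense flips to +
mesh 5 [85T→15T]: |ω|/ω_in = (1743/550)×85/15 = 9877/550, sense flips to −
mesh 6 [43T→14T]: |ω|/ω_in = (9877/550)×43/14 = 60673/1100, sense flips to +
signed output speed (× input speed) = 60673/1100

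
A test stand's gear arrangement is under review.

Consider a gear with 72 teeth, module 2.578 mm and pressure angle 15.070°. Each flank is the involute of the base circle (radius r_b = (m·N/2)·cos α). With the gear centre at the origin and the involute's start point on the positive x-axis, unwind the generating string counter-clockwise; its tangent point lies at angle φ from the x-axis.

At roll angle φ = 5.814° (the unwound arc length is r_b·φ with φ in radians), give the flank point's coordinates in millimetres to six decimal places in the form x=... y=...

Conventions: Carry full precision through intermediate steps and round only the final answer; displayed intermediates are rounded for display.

class = single-mesh tooth geometry [base-circle involute, m = 2.578, 72T]
pitch radius r_p = m·N/2 = 2.578·72/2 = 92.808000
base radius r_b = r_p·cos α = 92.808000·cos 15.070° = 89.616231
roll angle φ = 5.814° = 0.10147344 rad
x = r_b·(cos φ + φ·sin φ) = 90.076426
y = r_b·(sin φ − φ·cos φ) = 0.031180

x=90.076426 y=0.031180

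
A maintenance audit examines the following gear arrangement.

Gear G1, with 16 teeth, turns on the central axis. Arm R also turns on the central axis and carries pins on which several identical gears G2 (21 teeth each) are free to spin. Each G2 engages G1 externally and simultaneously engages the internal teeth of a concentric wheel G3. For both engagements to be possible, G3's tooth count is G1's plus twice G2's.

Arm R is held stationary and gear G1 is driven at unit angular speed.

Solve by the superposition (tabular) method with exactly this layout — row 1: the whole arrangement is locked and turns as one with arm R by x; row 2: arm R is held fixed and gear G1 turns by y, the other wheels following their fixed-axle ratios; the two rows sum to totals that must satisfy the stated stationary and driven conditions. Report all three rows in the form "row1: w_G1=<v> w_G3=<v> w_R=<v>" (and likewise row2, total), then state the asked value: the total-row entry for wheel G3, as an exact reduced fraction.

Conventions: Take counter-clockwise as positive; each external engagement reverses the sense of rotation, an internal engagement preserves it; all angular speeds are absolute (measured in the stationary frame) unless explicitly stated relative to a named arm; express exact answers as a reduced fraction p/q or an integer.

row1: w_G1=0 w_G3=0 w_R=0
row2: w_G1=1 w_G3=-8/29 w_R=0
total: w_G1=1 w_G3=-8/29 w_R=0
asked value: -8/29

class = planetary set [G3 = 16+2·21 = 58; Willis about the carrier]
superposition row 1 [locked train]: every member turns x
superposition row 2 [arm held]: sun y, ring −(16/58)·y, arm 0
boundary: total ω_arm = x = 0 and total ω_sun = x + y = 1  ⇒  y = 1, x = 0
row 2 ring = −(16/58)·1 = -8/29
totals (row 1 + row 2): sun 0 + 1 = 1, ring 0 + (-8/29) = -8/29, arm 0 + 0 = 0
asked cell (total, ring) = -8/29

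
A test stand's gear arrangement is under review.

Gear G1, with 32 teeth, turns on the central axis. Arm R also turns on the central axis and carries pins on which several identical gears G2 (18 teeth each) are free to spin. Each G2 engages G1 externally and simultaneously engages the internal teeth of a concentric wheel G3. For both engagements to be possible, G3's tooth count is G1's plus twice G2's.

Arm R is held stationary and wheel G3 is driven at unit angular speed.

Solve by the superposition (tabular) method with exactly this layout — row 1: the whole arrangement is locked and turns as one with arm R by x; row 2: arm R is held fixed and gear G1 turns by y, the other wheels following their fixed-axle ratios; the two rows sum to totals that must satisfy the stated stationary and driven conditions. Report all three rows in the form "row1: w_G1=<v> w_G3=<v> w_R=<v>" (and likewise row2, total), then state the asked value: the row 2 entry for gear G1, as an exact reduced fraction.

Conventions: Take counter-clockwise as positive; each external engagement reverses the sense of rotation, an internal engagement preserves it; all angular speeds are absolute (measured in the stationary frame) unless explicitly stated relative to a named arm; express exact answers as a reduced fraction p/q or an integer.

recognized (axles ride arm R): planetary set, 32/18/68 teeth
superposition row 1 [locked train]: every member turns x
superposition row 2 [arm held]: sun y, ring −(32/68)·y, arm 0
boundary: total ω_arm = x = 0 and total ω_ring = x − (32/68)·y = 1  ⇒  y = -17/8, x = 0
row 2 ring = −(32/68)·(-17/8) = 1
totals (row 1 + row 2): sun 0 + (-17/8) = -17/8, ring 0 + 1 = 1, arm 0 + 0 = 0
asked cell (row2, sun) = -17/8

row1: w_G1=0 w_G3=0 w_R=0
row2: w_G1=-17/8 w_G3=1 w_R=0
total: w_G1=-17/8 w_G3=1 w_R=0
asked value: -17/8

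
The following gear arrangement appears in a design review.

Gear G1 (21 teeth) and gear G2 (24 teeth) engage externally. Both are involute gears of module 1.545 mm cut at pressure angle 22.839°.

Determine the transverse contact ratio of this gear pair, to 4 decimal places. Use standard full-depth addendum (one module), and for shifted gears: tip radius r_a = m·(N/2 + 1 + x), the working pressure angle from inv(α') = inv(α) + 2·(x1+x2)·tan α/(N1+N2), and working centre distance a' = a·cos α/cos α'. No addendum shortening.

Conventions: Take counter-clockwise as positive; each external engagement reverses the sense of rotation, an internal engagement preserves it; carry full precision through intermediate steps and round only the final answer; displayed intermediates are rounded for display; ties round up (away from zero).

1.4899

topology: single-mesh involute geometry — m = 1.545, 21T/24T pair
base radii: r_b1 = 14.950642, r_b2 = 17.086449
tip radii: r_a1 = 17.767500, r_a2 = 20.085000
no profile shift: α' = α, a' = a
action lengths: √(r_a1²−r_b1²) = 9.600122, √(r_a2²−r_b2²) = 10.557486
base pitch p_b = π·m·cos α = 4.473222
CR = (9.600122 + 10.557486 − 34.762500·sin 22.83900°)/4.473222 = 1.489930
contact ratio ≈ 1.4899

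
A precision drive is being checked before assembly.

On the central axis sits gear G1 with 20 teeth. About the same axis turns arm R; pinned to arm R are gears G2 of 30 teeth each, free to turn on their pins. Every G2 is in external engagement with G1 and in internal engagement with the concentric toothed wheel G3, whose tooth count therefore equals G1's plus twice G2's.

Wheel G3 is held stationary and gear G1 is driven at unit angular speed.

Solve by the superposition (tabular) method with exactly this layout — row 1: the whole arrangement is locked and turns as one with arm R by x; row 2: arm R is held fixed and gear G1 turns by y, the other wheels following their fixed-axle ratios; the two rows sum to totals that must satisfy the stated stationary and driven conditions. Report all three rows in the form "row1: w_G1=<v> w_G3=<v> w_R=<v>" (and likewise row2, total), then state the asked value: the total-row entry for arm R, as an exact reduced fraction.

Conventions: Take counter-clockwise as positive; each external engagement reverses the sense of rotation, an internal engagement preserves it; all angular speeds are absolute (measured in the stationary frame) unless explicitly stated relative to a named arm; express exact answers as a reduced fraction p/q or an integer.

row1: w_G1=1/5 w_G3=1/5 w_R=1/5
row2: w_G1=4/5 w_G3=-1/5 w_R=0
total: w_G1=1 w_G3=0 w_R=1/5
asked value: 1/5

class = planetary set [G3 = 20+2·30 = 80; Willis about the carrier]
row 1: whole set turns with the arm by x
row 2: sun turns y, ring = −(20/80)·y, arm 0
boundary: total ω_ring = x − (20/80)·y = 0 and total ω_sun = x + y = 1  ⇒  y = 4/5, x = 1/5
row 2 ring = −(20/80)·4/5 = -1/5
totals (row 1 + row 2): sun 1/5 + 4/5 = 1, ring 1/5 + (-1/5) = 0, arm 1/5 + 0 = 1/5
asked cell (total, arm) = 1/5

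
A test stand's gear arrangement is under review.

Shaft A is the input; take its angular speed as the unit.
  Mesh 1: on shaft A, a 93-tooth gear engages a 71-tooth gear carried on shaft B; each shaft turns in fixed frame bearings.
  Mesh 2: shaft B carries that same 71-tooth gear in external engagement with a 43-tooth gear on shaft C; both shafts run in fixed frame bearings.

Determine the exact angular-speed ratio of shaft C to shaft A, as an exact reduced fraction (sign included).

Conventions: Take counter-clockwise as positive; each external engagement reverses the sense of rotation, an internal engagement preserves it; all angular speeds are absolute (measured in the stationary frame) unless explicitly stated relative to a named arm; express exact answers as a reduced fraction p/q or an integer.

class = fixed-axis compound train [2 meshes; 2 ratios multiply, 2 sense flips]
mesh 1 [93T→71T]: running ratio 93/71, sense −
mesh 2 [71T→43T]: running ratio 93/43, sense +
ω_out/ω_in = 93/43

93/43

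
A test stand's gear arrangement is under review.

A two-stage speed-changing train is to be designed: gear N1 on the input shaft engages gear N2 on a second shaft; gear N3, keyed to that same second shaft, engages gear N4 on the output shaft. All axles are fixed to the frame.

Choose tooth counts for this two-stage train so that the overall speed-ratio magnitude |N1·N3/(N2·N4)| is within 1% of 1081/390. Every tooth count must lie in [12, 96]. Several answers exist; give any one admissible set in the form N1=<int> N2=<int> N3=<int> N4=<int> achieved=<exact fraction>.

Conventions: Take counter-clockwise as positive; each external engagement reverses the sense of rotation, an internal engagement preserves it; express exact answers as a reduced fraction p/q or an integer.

2-stage fixed-axis compound train for ratio 1081/390
target = 1081/390 in lowest terms: an exact hit needs N1·N3 = k·1081 and N2·N4 = k·390 for one integer k, every count in [12, 96]; additionally prefer no 1:1 stage (N1 ≠ N2, N3 ≠ N4)
k = 1: N1·N3 = 1081 = 23·47, N2·N4 = 390 = 13·30
achieved = 23·47/(13·30) = 1081/390; |achieved − target| = 0 ≤ 1081/39000 ✓

N1=23 N2=13 N3=47 N4=30 achieved=1081/390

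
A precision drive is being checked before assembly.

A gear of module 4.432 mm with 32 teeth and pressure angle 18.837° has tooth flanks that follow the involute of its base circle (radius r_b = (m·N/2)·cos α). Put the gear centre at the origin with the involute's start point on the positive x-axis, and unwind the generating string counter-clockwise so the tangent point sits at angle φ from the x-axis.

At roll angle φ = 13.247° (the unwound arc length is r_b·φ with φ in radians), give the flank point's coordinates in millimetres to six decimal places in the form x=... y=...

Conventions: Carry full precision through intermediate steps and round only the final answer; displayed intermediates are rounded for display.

x=68.883916 y=0.275013

single-mesh involute tooth geometry (32T wheel at module 4.432)
pitch radius r_p = m·N/2 = 4.432·32/2 = 70.912000
base radius r_b = r_p·cos α = 70.912000·cos 18.837° = 67.114021
roll angle φ = 13.247° = 0.23120377 rad
x = r_b·(cos φ + φ·sin φ) = 68.883916
y = r_b·(sin φ − φ·cos φ) = 0.275013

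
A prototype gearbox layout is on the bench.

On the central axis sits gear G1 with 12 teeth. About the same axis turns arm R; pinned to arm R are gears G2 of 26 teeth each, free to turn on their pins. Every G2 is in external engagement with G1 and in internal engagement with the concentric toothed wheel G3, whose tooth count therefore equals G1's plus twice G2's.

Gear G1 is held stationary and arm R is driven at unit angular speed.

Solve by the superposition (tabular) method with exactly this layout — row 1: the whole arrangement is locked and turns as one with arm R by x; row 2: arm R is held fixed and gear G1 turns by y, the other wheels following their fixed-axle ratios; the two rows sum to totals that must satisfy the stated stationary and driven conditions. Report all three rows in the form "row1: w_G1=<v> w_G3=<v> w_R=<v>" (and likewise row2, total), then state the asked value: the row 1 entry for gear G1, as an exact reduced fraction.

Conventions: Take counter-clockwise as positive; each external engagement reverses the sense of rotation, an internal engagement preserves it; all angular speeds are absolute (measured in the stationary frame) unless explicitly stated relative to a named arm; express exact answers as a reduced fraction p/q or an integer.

topology: planetary set — G1 12T / G2 26T / G3 64T, arm = carrier (Willis)
row 1 (train locked, turned with arm): all members turn x
superposition row 2 [arm held]: sun y, ring −(12/64)·y, arm 0
boundary: total ω_sun = x + y = 0 and total ω_arm = x = 1  ⇒  y = -1, x = 1
row 2 ring = −(12/64)·(-1) = 3/16
totals (row 1 + row 2): sun 1 + (-1) = 0, ring 1 + 3/16 = 19/16, arm 1 + 0 = 1
asked cell (row1, sun) = 1

row1: w_G1=1 w_G3=1 w_R=1
row2: w_G1=-1 w_G3=3/16 w_R=0
total: w_G1=0 w_G3=19/16 w_R=1
asked value: 1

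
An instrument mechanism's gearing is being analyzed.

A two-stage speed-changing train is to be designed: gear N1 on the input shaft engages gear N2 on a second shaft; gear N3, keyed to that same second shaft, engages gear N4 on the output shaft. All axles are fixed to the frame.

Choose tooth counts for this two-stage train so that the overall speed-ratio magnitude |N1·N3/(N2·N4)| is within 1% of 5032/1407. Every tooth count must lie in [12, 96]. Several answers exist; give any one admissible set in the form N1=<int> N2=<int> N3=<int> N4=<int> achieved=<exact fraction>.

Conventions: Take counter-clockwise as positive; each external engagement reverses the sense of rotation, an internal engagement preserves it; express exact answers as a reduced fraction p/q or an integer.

N1=68 N2=21 N3=74 N4=67 achieved=5032/1407

topology: fixed-axis compound train — 2 stages, target 5032/1407
target = 5032/1407 in lowest terms: an exact hit needs N1·N3 = k·5032 and N2·N4 = k·1407 for one integer k, every count in [12, 96]; additionally prefer no 1:1 stage (N1 ≠ N2, N3 ≠ N4)
k = 1: N1·N3 = 5032 = 68·74, N2·N4 = 1407 = 21·67
achieved = 68·74/(21·67) = 5032/1407; |achieved − target| = 0 ≤ 1258/35175 ✓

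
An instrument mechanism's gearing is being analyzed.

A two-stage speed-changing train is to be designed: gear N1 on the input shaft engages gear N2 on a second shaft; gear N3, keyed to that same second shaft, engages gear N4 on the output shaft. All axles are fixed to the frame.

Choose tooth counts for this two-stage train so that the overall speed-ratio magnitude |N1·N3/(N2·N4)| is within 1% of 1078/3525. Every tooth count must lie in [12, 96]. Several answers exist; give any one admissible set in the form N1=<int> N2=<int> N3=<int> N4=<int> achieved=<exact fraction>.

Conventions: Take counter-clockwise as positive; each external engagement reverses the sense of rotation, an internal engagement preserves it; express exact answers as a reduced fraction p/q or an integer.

N1=14 N2=47 N3=77 N4=75 achieved=1078/3525

design class (target 1078/3525): fixed-axis compound train
target = 1078/3525 in lowest terms: an exact hit needs N1·N3 = k·1078 and N2·N4 = k·3525 for one integer k, every count in [12, 96]; additionally prefer no 1:1 stage (N1 ≠ N2, N3 ≠ N4)
k = 1: N1·N3 = 1078 = 14·77, N2·N4 = 3525 = 47·75
achieved = 14·77/(47·75) = 1078/3525; |achieved − target| = 0 ≤ 539/176250 ✓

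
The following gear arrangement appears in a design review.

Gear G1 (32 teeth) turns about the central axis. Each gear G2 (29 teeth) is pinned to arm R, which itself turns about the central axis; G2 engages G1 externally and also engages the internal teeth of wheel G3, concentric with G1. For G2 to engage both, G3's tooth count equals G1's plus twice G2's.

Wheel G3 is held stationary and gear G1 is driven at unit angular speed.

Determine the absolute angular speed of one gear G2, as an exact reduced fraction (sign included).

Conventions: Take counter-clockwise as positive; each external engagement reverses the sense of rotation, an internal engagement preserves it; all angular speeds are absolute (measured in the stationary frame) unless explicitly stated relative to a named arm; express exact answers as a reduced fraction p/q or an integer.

-16/29

class = planetary set [G3 = 32+2·29 = 90; Willis about the carrier]
ring teeth: 32 + 2·29 = 90
32(ω_sun−ω_arm) = −90(ω_ring−ω_arm),  ω_ring = 0, ω_sun = 1
32(1−ω_arm) = −90(0−ω_arm)  ⇒  122·ω_arm = 32  ⇒  ω_arm = 16/61
sun–planet mesh: 32·(1−16/61) = −29·(ω_p−ω_arm)  ⇒  ω_p−ω_arm = -1440/1769
ω_p = 16/61 − 1440/1769 = -16/29
exact speed ratio = -16/29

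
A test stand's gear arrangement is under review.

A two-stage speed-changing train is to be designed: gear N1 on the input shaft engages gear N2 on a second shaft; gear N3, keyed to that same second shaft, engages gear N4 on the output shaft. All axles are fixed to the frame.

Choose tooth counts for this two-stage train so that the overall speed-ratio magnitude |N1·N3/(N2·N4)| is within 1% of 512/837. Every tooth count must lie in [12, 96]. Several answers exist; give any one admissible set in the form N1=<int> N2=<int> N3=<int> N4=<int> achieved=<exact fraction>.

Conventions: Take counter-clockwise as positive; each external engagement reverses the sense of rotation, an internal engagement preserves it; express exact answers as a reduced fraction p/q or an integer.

topology: fixed-axis compound train — 2 stages, target 512/837
target = 512/837 in lowest terms: an exact hit needs N1·N3 = k·512 and N2·N4 = k·837 for one integer k, every count in [12, 96]; additionally prefer no 1:1 stage (N1 ≠ N2, N3 ≠ N4)
k = 1: N1·N3 = 512 = 16·32, N2·N4 = 837 = 27·31
achieved = 16·32/(27·31) = 512/837; |achieved − target| = 0 ≤ 128/20925 ✓

N1=16 N2=27 N3=32 N4=31 achieved=512/837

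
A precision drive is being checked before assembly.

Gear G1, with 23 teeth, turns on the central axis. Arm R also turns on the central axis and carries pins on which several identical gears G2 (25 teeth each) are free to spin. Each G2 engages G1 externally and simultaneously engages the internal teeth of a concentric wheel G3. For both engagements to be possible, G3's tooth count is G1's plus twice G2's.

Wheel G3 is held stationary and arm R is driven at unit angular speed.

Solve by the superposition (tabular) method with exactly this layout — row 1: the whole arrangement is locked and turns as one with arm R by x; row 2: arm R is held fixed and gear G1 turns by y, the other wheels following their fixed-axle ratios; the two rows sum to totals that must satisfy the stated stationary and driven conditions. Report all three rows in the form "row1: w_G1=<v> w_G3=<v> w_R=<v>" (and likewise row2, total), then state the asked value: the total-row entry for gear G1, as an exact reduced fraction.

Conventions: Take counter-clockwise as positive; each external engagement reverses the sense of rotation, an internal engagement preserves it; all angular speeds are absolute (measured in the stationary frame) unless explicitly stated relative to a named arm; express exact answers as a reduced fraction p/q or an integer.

row1: w_G1=1 w_G3=1 w_R=1
row2: w_G1=73/23 w_G3=-1 w_R=0
total: w_G1=96/23 w_G3=0 w_R=1
asked value: 96/23

planetary set (23T centre, 25T on arm, 73T internal) — Willis relation
row 1: whole set turns with the arm by x
row 2 (arm held, sun turns y): ω_ring = −(23/73)·y, ω_arm = 0
boundary: total ω_ring = x − (23/73)·y = 0 and total ω_arm = x = 1  ⇒  y = 73/23, x = 1
row 2 ring = −(23/73)·73/23 = -1
totals (row 1 + row 2): sun 1 + 73/23 = 96/23, ring 1 + (-1) = 0, arm 1 + 0 = 1
asked cell (total, sun) = 96/23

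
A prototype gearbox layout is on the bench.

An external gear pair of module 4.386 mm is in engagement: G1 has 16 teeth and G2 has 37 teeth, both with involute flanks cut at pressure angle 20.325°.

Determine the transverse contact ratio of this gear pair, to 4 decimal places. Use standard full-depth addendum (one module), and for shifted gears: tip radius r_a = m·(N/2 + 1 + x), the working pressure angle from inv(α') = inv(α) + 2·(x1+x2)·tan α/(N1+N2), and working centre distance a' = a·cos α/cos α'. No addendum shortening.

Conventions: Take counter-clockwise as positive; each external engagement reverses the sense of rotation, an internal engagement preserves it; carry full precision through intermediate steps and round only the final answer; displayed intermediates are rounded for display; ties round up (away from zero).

1.5859

topology: single-mesh involute geometry — m = 4.386, 16T/37T pair
base radii: r_b1 = 32.903332, r_b2 = 76.088956
tip radii: r_a1 = 39.474000, r_a2 = 85.527000
no profile shift: α' = α, a' = a
action lengths: √(r_a1²−r_b1²) = 21.807508, √(r_a2²−r_b2²) = 39.055583
base pitch p_b = π·m·cos α = 12.921108
CR = (21.807508 + 39.055583 − 116.229000·sin 20.32500°)/12.921108 = 1.585897
contact ratio ≈ 1.5859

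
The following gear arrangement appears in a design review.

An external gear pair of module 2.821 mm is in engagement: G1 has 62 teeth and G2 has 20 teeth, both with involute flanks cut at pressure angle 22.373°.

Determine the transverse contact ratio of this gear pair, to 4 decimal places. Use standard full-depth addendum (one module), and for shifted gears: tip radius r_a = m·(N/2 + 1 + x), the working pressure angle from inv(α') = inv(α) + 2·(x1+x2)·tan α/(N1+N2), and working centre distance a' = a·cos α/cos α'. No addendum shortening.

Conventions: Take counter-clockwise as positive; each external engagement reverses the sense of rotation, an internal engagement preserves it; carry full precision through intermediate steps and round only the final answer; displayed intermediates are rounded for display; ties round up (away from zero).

single-mesh involute tooth geometry (62T engaging 20T at module 2.821)
base radii: r_b1 = 80.868170, r_b2 = 26.086507
tip radii: r_a1 = 90.272000, r_a2 = 31.031000
no profile shift: α' = α, a' = a
action lengths: √(r_a1²−r_b1²) = 40.116992, √(r_a2²−r_b2²) = 16.805271
base pitch p_b = π·m·cos α = 8.195318
CR = (40.116992 + 16.805271 − 115.661000·sin 22.37300°)/8.195318 = 1.573786
contact ratio ≈ 1.5738

1.5738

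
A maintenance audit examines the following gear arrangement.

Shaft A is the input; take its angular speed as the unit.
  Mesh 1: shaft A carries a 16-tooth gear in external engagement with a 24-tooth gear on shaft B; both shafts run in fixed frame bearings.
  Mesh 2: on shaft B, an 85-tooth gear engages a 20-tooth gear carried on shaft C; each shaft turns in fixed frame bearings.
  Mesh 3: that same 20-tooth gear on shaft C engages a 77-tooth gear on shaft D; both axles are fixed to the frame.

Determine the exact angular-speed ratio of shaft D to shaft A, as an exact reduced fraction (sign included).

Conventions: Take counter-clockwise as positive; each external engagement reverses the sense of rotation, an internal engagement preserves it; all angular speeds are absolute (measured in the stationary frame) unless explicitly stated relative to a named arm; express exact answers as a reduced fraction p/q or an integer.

class = fixed-axis compound train [3 meshes; 3 ratios multiply, 3 sense flips]
mesh 1 [16T→24T]: running ratio 2/3, sense −
mesh 2 [85T→20T]: running ratio 17/6, sense +
mesh 3 [20T→77T]: running ratio 170/231, sense −
ω_out/ω_in = -170/231

-170/231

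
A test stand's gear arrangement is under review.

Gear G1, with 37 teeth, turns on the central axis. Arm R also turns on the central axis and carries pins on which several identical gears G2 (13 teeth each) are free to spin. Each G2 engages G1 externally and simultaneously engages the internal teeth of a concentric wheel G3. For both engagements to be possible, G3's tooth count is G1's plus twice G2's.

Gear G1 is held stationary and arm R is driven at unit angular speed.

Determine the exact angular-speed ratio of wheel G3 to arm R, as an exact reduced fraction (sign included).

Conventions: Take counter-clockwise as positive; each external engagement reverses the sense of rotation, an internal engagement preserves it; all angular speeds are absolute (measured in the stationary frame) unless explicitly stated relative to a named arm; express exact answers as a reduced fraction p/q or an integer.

100/63

class = planetary set [G3 = 37+2·13 = 63; Willis about the carrier]
ring teeth: 37 + 2·13 = 63
37(ω_sun−ω_arm) = −63(ω_ring−ω_arm),  ω_sun = 0, ω_arm = 1
ω_ring = 1 − (37/63)(0−1) = 100/63
ω_out/ω_in = 100/63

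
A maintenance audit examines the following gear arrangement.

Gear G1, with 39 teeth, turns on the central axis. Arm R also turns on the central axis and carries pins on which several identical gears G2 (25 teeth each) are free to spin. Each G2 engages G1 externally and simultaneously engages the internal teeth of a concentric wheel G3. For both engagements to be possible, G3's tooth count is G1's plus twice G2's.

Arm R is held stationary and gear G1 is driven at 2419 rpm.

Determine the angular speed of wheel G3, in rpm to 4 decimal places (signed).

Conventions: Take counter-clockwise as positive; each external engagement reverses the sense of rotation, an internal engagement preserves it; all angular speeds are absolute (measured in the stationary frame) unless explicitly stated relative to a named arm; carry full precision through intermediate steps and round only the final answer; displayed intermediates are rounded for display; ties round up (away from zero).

topology: planetary set — G1 39T / G2 25T / G3 89T, arm = carrier (Willis)
normalise by the input: solve with ω_sun = 1, then scale by 2419 rpm
ring teeth: 39 + 2·25 = 89
39(ω_sun−ω_arm) = −89(ω_ring−ω_arm),  ω_arm = 0, ω_sun = 1
ω_ring = 0 − (39/89)(1−0) = -39/89
scale: ω_ring = -39/89 × 2419 rpm = -1060.0112 rpm

-1060.0112 rpm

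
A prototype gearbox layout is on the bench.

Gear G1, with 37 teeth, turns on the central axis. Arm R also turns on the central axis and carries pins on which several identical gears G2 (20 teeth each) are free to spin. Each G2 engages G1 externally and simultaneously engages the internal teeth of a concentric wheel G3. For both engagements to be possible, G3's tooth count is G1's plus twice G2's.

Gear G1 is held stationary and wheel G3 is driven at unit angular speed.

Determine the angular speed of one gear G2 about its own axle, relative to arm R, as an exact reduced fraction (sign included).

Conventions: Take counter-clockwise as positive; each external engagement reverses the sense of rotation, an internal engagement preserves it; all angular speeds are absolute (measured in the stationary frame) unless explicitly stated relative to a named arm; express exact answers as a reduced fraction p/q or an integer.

topology: planetary set — G1 37T / G2 20T / G3 77T, arm = carrier (Willis)
ring teeth: 37 + 2·20 = 77
37(ω_sun−ω_arm) = −77(ω_ring−ω_arm),  ω_sun = 0, ω_ring = 1
37(0−ω_arm) = −77(1−ω_arm)  ⇒  114·ω_arm = 77  ⇒  ω_arm = 77/114
sun–planet mesh: 37·(0−77/114) = −20·(ω_p−ω_arm)  ⇒  ω_p−ω_arm = 2849/2280
exact speed ratio = 2849/2280

2849/2280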